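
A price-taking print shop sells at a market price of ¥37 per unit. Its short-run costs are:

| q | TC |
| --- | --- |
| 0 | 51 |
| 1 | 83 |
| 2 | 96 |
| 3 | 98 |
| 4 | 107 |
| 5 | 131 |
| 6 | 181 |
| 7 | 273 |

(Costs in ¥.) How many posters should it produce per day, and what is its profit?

Tabulate TR − TC: q=0: -51; q=1: -46; q=2: -22; q=3: 13; q=4: 41; q=5: 54; q=6: 41; q=7: -14.
Profit is maximized at q = 5. AVC there is 80/5 = ¥16 ≤ P, so producing beats shutting down (which would give -¥51).

q = 5; profit = ¥54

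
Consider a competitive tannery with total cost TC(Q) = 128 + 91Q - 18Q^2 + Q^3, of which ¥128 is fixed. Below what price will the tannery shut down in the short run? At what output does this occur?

¥10 per unit, at Q = 9

The firm shuts down when price falls below the minimum of average variable cost. AVC = VC/Q = 91 - 18Q + Q^2.
dAVC/dQ = -18 + 2Q = 0 gives Q = 9. min AVC = 91 - 18·9 + 9^2 = 10.
The firm shuts down for any P below ¥10.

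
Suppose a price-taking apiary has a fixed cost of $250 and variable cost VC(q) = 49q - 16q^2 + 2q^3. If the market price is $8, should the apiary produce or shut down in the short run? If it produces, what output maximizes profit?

Shut down

Strip out fixed cost: VC = 49q - 16q^2 + 2q^3. Then AVC = 49 - 16q + 2q^2 and MC = 49 - 32q + 6q^2.
AVC hits its minimum where MC = AVC, at q = 4, giving min AVC = 49 - 16·4 + 2·4^2 = $17.
With P < min AVC ($8 < $17), every unit sold adds to the loss.
The firm minimizes its loss by shutting down and losing only its fixed cost of $250.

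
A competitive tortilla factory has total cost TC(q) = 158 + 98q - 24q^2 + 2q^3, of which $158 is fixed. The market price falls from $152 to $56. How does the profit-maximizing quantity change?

Output falls from 9 to 7

MC = 98 - 48q + 6q^2; the shutdown threshold is min AVC = $26 (at q = 6).
With P = $152 above the shutdown price, P = MC gives q = 9.
At P = $56 ≥ min AVC, set P = MC: q = 7. The firm stays open but cuts output.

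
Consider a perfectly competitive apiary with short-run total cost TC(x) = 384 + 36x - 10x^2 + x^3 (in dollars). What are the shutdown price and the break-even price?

AVC = 36 - 10x + x^2; minimized at x = 5, giving min AVC = $11. That is the shutdown price.
ATC = 384/x + 36 - 10x + x^2. Setting dATC/dx = −384/x^2 − 10 + 2x = 0 gives x = 8 (since 2·8^3 − 10·8^2 = 384).
min ATC = 384/8 + 36 − 10·8 + 8^2 = $68. That is the break-even price.
Between these two prices the firm operates at a loss; above $68 it earns a profit.

Shutdown price = $11; break-even price = $68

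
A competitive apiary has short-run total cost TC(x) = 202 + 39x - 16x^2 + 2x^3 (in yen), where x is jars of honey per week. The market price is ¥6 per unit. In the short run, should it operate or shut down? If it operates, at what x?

Strip out fixed cost: VC = 39x - 16x^2 + 2x^3. Then AVC = 39 - 16x + 2x^2 and MC = 39 - 32x + 6x^2.
AVC is minimized where dAVC/dx = -16 + 4x = 0, at x = 4; min AVC = 39 - 16·4 + 2·4^2 = ¥7.
P = ¥6 lies below min AVC = ¥7; no output level covers variable cost.
Shutting down limits the loss to fixed cost, ¥202.

Shut down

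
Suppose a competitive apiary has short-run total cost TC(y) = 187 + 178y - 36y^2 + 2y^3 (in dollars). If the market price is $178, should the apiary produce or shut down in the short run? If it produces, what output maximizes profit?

Produce at y = 12

Variable cost is VC = 178y - 36y^2 + 2y^3, so AVC = VC/y = 178 - 36y + 2y^2 and MC = dTC/dy = 178 - 72y + 6y^2.
AVC hits its minimum where MC = AVC, at y = 9, giving min AVC = 178 - 36·9 + 2·9^2 = $16.
Since P = $178 ≥ min AVC = $16, price covers variable cost and the firm should produce.
Solving P = MC: -72y + 6y^2 = 0 ⇒ y = 0 or 12. On the upward-sloping branch, y* = 12.
Check: AVC at y = 12 is $34 ≤ P, so revenue covers variable cost.
Profit = P·y − TC = 178·12 − 595 = $1541.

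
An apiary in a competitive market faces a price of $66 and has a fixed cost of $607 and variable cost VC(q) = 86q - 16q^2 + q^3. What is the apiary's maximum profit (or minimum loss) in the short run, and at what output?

Profit = -$207 at q = 10

AVC = 86 - 16q + q^2; min AVC = $22 at q = 8. Since P = $66 ≥ min AVC, the firm produces.
MC = 86 - 32q + 3q^2. Setting P = MC and taking the root on the rising branch gives q* = 10.
TR = 66·10 = 660. TC = 607 + 260 = 867. Profit = 660 − 867 = -$207.
By producing, the firm covers all variable cost plus $400 of fixed cost; shutting down would lose the full $607.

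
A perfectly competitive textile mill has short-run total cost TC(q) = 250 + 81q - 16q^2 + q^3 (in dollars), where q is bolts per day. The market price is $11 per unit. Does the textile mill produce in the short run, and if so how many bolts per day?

Shut down

Variable cost is VC = 81q - 16q^2 + q^3, so AVC = VC/q = 81 - 16q + q^2 and MC = dTC/dq = 81 - 32q + 3q^2.
AVC hits its minimum where MC = AVC, at q = 8, giving min AVC = 81 - 16·8 + 8^2 = $17.
With P < min AVC ($11 < $17), every unit sold adds to the loss.
The firm minimizes its loss by shutting down and losing only its fixed cost of $250.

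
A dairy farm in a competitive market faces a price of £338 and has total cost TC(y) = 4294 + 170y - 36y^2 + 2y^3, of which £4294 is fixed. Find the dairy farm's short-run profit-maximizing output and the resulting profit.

Profit = -£374 at y = 14

AVC = 170 - 36y + 2y^2; min AVC = £8 at y = 9. Since P = £338 ≥ min AVC, the firm produces.
With MC = 170 - 72y + 6y^2, P = MC on the upward-sloping part at y* = 14.
TR = 338·14 = 4732. TC = 4294 + 812 = 5106. Profit = 4732 − 5106 = -£374.
By producing, the firm covers all variable cost plus £3920 of fixed cost; shutting down would lose the full £4294.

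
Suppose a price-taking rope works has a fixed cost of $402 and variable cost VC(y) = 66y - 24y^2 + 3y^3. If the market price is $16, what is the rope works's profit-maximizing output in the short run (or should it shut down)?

Variable cost is VC = 66y - 24y^2 + 3y^3, so AVC = VC/y = 66 - 24y + 3y^2 and MC = dTC/dy = 66 - 48y + 9y^2.
AVC hits its minimum where MC = AVC, at y = 4, giving min AVC = 66 - 24·4 + 3·4^2 = $18.
Since P = $16 < min AVC = $18, price fails to cover variable cost at any output.
Best response: produce nothing and absorb the $402 fixed cost.

Shut down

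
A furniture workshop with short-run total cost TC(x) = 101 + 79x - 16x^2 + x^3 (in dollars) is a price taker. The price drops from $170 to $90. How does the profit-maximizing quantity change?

MC = 79 - 32x + 3x^2; the shutdown threshold is min AVC = $15 (at x = 8).
With P = $170 above the shutdown price, P = MC gives x = 13.
At P = $90 ≥ min AVC, set P = MC: x = 11. The firm stays open but cuts output.

Output falls from 13 to 11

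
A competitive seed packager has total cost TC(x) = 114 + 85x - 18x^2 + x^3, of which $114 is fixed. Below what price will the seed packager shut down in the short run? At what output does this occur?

$4 per unit, at x = 9

Short-run supply begins at min AVC. From VC = 85x - 18x^2 + x^3, AVC = 85 - 18x + x^2.
At the minimum of AVC, MC = AVC. MC = 85 - 36x + 3x^2; setting MC = AVC gives 2x^2 - 18x = 0, so x = 9. min AVC = 4.
The firm shuts down for any P below $4.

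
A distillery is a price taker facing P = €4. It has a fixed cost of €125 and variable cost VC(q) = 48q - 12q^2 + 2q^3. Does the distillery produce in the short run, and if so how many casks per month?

Shut down

Strip out fixed cost: VC = 48q - 12q^2 + 2q^3. Then AVC = 48 - 12q + 2q^2 and MC = 48 - 24q + 6q^2.
The AVC parabola has its vertex at q = 12/4 = 3, where AVC = 48 - 12·3 + 2·3^2 = €30.
With P < min AVC (€4 < €30), every unit sold adds to the loss.
The firm minimizes its loss by shutting down and losing only its fixed cost of €125.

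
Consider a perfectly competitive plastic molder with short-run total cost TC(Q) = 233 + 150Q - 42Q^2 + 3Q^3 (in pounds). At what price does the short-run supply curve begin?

The firm shuts down when price falls below the minimum of average variable cost. AVC = VC/Q = 150 - 42Q + 3Q^2.
dAVC/dQ = -42 + 6Q = 0 gives Q = 7. min AVC = 150 - 42·7 + 3·7^2 = 3.
So the shutdown price is £3.

£3 per unit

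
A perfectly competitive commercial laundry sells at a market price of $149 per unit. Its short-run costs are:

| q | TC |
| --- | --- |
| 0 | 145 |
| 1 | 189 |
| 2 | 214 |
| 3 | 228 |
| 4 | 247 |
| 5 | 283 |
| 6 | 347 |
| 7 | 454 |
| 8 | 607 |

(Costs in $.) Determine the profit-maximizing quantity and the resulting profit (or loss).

q = 7; profit = $589

Compute π = P·q − TC at each output: q=0: -145; q=1: -40; q=2: 84; q=3: 219; q=4: 349; q=5: 462; q=6: 547; q=7: 589; q=8: 585.
Profit is maximized at q = 7. AVC there is 309/7 = $44.14 ≤ P, so producing beats shutting down (which would give -$145).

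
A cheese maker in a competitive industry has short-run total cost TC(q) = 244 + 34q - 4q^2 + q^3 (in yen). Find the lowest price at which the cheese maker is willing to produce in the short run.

¥30 per unit

The firm shuts down when price falls below the minimum of average variable cost. AVC = VC/q = 34 - 4q + q^2.
At the minimum of AVC, MC = AVC. MC = 34 - 8q + 3q^2; setting MC = AVC gives 2q^2 - 4q = 0, so q = 2. min AVC = 30.
The firm shuts down for any P below ¥30.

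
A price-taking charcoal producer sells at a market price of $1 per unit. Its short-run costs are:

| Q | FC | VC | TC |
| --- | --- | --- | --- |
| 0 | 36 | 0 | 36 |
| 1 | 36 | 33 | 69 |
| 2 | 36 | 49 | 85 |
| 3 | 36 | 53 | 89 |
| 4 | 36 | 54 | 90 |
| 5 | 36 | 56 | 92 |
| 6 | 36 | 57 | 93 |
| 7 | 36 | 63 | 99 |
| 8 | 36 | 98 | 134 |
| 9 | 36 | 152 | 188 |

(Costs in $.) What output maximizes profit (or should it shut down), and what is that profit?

Q = 0 (shut down); profit = -$36

Profit at each row (π = 1Q − TC): Q=0: -36; Q=1: -68; Q=2: -83; Q=3: -86; Q=4: -86; Q=5: -87; Q=6: -87; Q=7: -92; Q=8: -126; Q=9: -179.
Profit is highest at Q = 0. Equivalently, the lowest AVC in the table is 63/7 ≈ $9 at Q = 7, and P = $1 falls below it — price never covers variable cost, so the firm shuts down and loses only its fixed cost.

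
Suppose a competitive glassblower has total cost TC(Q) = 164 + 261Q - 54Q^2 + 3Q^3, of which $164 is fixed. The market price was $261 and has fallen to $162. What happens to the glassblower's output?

Output falls from 12 to 11

AVC = 261 - 54Q + 3Q^2, minimized at Q = 9 where min AVC = $18. MC = 261 - 108Q + 9Q^2.
At P = $261 ≥ min AVC, set P = MC on the rising branch: Q = 12.
At P = $162 ≥ min AVC, set P = MC: Q = 11. The firm stays open but cuts output.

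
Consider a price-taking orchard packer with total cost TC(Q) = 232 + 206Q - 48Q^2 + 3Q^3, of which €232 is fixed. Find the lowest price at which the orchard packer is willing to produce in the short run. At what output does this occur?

€14 per unit, at Q = 8

The shutdown price is the minimum of AVC. VC = 206Q - 48Q^2 + 3Q^3, so AVC = 206 - 48Q + 3Q^2.
At the minimum of AVC, MC = AVC. MC = 206 - 96Q + 9Q^2; setting MC = AVC gives 6Q^2 - 48Q = 0, so Q = 8. min AVC = 14.
So the shutdown price is €14.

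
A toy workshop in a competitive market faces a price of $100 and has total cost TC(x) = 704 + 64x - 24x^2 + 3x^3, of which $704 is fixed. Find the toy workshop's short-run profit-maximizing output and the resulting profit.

Profit = -$272 at x = 6

AVC = 64 - 24x + 3x^2 has its minimum $16 at x = 4; price $100 clears that bar, so the firm operates.
MC = 64 - 48x + 9x^2. Setting P = MC and taking the root on the rising branch gives x* = 6.
TR = 100·6 = 600. TC = 704 + 168 = 872. Profit = 600 − 872 = -$272.
That loss of $272 beats the $704 the firm would lose by shutting down; producing recovers $432 of fixed cost.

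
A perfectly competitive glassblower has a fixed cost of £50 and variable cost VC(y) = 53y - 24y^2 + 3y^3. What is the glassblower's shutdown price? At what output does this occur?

The shutdown price is the minimum of AVC. VC = 53y - 24y^2 + 3y^3, so AVC = 53 - 24y + 3y^2.
At the minimum of AVC, MC = AVC. MC = 53 - 48y + 9y^2; setting MC = AVC gives 6y^2 - 24y = 0, so y = 4. min AVC = 5.
For P < £5 the firm produces nothing.

£5 per unit, at y = 4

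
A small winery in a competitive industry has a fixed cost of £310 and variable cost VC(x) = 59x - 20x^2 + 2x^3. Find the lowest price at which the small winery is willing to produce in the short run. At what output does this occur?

£9 per unit, at x = 5

Short-run supply begins at min AVC. From VC = 59x - 20x^2 + 2x^3, AVC = 59 - 20x + 2x^2.
At the minimum of AVC, MC = AVC. MC = 59 - 40x + 6x^2; setting MC = AVC gives 4x^2 - 20x = 0, so x = 5. min AVC = 9.
For P < £9 the firm produces nothing.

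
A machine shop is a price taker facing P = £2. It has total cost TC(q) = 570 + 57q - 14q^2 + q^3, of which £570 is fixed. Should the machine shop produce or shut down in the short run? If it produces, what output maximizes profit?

Shut down

Strip out fixed cost: VC = 57q - 14q^2 + q^3. Then AVC = 57 - 14q + q^2 and MC = 57 - 28q + 3q^2.
AVC is minimized where dAVC/dq = -14 + 2q = 0, at q = 7; min AVC = 57 - 14·7 + 7^2 = £8.
Since P = £2 < min AVC = £8, price fails to cover variable cost at any output.
Best response: produce nothing and absorb the £570 fixed cost.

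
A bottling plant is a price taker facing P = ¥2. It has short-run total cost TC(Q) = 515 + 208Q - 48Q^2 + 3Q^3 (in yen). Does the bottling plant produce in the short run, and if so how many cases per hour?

From TC, MC = TC'(Q) = 208 - 96Q + 9Q^2 and AVC = VC/Q = 208 - 48Q + 3Q^2.
The AVC parabola has its vertex at Q = 48/6 = 8, where AVC = 208 - 48·8 + 3·8^2 = ¥16.
With P < min AVC (¥2 < ¥16), every unit sold adds to the loss.
Shutting down limits the loss to fixed cost, ¥515.

Shut down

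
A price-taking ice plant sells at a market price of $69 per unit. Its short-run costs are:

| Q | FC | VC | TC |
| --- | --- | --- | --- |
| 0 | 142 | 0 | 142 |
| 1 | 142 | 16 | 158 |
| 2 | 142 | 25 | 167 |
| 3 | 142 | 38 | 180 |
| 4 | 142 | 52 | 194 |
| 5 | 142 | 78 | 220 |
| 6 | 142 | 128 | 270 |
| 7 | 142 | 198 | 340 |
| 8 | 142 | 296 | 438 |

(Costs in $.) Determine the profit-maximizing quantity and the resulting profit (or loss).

Q = 6; profit = $144

Compute π = P·Q − TC at each output: Q=0: -142; Q=1: -89; Q=2: -29; Q=3: 27; Q=4: 82; Q=5: 125; Q=6: 144; Q=7: 143; Q=8: 114.
Profit is maximized at Q = 6. AVC there is 128/6 = $21.33 ≤ P, so producing beats shutting down (which would give -$142).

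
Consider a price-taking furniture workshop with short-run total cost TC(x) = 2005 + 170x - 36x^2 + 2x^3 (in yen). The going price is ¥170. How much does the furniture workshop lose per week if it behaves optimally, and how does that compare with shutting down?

Profit = -¥277 at x = 12

AVC = 170 - 36x + 2x^2; min AVC = ¥8 at x = 9. Since P = ¥170 ≥ min AVC, the firm produces.
MC = 170 - 72x + 6x^2. Setting P = MC and taking the root on the rising branch gives x* = 12.
TR = 170·12 = 2040. TC = 2005 + 312 = 2317. Profit = 2040 − 2317 = -¥277.
That loss of ¥277 beats the ¥2005 the firm would lose by shutting down; producing recovers ¥1728 of fixed cost.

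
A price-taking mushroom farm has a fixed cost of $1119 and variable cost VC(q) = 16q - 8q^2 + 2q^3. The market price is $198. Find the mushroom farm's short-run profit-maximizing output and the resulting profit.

Profit = -$139 at q = 7

AVC = 16 - 8q + 2q^2; min AVC = $8 at q = 2. Since P = $198 ≥ min AVC, the firm produces.
MC = 16 - 16q + 6q^2. Setting P = MC and taking the root on the rising branch gives q* = 7.
TR = 198·7 = 1386. TC = 1119 + 406 = 1525. Profit = 1386 − 1525 = -$139.
Shutting down would mean losing the fixed cost of $1119, so operating at a loss of $139 is better by $980.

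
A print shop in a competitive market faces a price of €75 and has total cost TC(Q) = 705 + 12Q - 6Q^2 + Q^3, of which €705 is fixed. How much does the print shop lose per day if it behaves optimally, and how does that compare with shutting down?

Profit = -€313 at Q = 7

AVC = 12 - 6Q + Q^2 has its minimum €3 at Q = 3; price €75 clears that bar, so the firm operates.
With MC = 12 - 12Q + 3Q^2, P = MC on the upward-sloping part at Q* = 7.
TR = 75·7 = 525. TC = 705 + 133 = 838. Profit = 525 − 838 = -€313.
Shutting down would mean losing the fixed cost of €705, so operating at a loss of €313 is better by €392.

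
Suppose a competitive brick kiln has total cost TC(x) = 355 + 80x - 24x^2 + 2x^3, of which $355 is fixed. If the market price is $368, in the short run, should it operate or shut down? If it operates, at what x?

From TC, MC = TC'(x) = 80 - 48x + 6x^2 and AVC = VC/x = 80 - 24x + 2x^2.
AVC hits its minimum where MC = AVC, at x = 6, giving min AVC = 80 - 24·6 + 2·6^2 = $8.
Because $368 ≥ $8, revenue can cover variable cost; the firm operates.
Set P = MC: 368 = 80 - 48x + 6x^2 → -288 - 48x + 6x^2 = 0. The roots are x = -4 and x = 12; the profit-maximizing output is on the rising part of MC, so x* = 12.
Check: AVC at x = 12 is $80 ≤ P, so revenue covers variable cost.
Profit = P·x − TC = 368·12 − 1315 = $3101.

Produce at x = 12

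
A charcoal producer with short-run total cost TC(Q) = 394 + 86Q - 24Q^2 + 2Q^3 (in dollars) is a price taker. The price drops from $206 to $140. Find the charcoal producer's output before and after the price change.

Output falls from 10 to 9

AVC = 86 - 24Q + 2Q^2, minimized at Q = 6 where min AVC = $14. MC = 86 - 48Q + 6Q^2.
With P = $206 above the shutdown price, P = MC gives Q = 10.
At P = $140 ≥ min AVC, set P = MC: Q = 9. The firm stays open but cuts output.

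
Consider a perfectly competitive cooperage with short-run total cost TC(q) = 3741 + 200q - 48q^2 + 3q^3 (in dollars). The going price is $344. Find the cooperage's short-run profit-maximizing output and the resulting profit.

Profit = -$285 at q = 12

AVC = 200 - 48q + 3q^2 has its minimum $8 at q = 8; price $344 clears that bar, so the firm operates.
With MC = 200 - 96q + 9q^2, P = MC on the upward-sloping part at q* = 12.
TR = 344·12 = 4128. TC = 3741 + 672 = 4413. Profit = 4128 − 4413 = -$285.
Shutting down would mean losing the fixed cost of $3741, so operating at a loss of $285 is better by $3456.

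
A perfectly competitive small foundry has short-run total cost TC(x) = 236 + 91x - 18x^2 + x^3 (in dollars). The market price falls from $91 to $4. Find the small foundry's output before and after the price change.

Output falls from 12 to 0 (the firm shuts down)

AVC = 91 - 18x + x^2, minimized at x = 9 where min AVC = $10. MC = 91 - 36x + 3x^2.
With P = $91 above the shutdown price, P = MC gives x = 12.
At P = $4 < min AVC = $10, price no longer covers variable cost at any output, so the firm shuts down: x = 0.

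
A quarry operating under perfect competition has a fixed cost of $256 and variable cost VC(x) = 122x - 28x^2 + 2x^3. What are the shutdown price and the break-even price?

AVC = 122 - 28x + 2x^2; minimized at x = 7, giving min AVC = $24. That is the shutdown price.
ATC = 256/x + 122 - 28x + 2x^2. Setting dATC/dx = −256/x^2 − 28 + 4x = 0 gives x = 8 (since 4·8^3 − 28·8^2 = 256).
min ATC = 256/8 + 122 − 28·8 + 2·8^2 = $58. That is the break-even price.
Between these two prices the firm operates at a loss; above $58 it earns a profit.

Shutdown price = $24; break-even price = $58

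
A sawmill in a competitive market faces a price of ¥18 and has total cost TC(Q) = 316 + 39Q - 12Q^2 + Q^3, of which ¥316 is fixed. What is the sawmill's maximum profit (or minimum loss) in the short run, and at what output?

Profit = -¥218 at Q = 7

AVC = 39 - 12Q + Q^2; min AVC = ¥3 at Q = 6. Since P = ¥18 ≥ min AVC, the firm produces.
MC = 39 - 24Q + 3Q^2. Setting P = MC and taking the root on the rising branch gives Q* = 7.
TR = 18·7 = 126. TC = 316 + 28 = 344. Profit = 126 − 344 = -¥218.
By producing, the firm covers all variable cost plus ¥98 of fixed cost; shutting down would lose the full ¥316.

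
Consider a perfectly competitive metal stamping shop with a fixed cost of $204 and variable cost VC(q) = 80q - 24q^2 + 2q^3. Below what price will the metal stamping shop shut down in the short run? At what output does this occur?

The firm shuts down when price falls below the minimum of average variable cost. AVC = VC/q = 80 - 24q + 2q^2.
dAVC/dq = -24 + 4q = 0 gives q = 6. min AVC = 80 - 24·6 + 2·6^2 = 8.
The firm shuts down for any P below $8.

$8 per unit, at q = 6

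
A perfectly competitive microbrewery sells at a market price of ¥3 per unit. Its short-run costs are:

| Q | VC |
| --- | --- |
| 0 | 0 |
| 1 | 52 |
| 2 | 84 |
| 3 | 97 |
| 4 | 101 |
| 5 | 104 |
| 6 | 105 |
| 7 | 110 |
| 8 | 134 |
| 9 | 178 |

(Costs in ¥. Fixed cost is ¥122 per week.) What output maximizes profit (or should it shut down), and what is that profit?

Q = 0 (shut down); profit = -¥122

Compute π = P·Q − TC at each output: Q=0: -122; Q=1: -171; Q=2: -200; Q=3: -210; Q=4: -211; Q=5: -211; Q=6: -209; Q=7: -211; Q=8: -232; Q=9: -273.
Profit is highest at Q = 0. Equivalently, the lowest AVC in the table is 110/7 ≈ ¥15.71 at Q = 7, and P = ¥3 falls below it — price never covers variable cost, so the firm shuts down and loses only its fixed cost.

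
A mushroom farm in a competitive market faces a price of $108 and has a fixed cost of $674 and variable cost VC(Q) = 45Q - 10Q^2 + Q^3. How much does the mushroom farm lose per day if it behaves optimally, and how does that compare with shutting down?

AVC = 45 - 10Q + Q^2 has its minimum $20 at Q = 5; price $108 clears that bar, so the firm operates.
MC = 45 - 20Q + 3Q^2. Setting P = MC and taking the root on the rising branch gives Q* = 9.
TR = 108·9 = 972. TC = 674 + 324 = 998. Profit = 972 − 998 = -$26.
Shutting down would mean losing the fixed cost of $674, so operating at a loss of $26 is better by $648.

Profit = -$26 at Q = 9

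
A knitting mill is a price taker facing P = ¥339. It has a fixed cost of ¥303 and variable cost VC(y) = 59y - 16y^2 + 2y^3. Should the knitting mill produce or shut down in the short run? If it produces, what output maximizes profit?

Strip out fixed cost: VC = 59y - 16y^2 + 2y^3. Then AVC = 59 - 16y + 2y^2 and MC = 59 - 32y + 6y^2.
AVC is minimized where dAVC/dy = -16 + 4y = 0, at y = 4; min AVC = 59 - 16·4 + 2·4^2 = ¥27.
Because ¥339 ≥ ¥27, revenue can cover variable cost; the firm operates.
Set P = MC: 339 = 59 - 32y + 6y^2 → -280 - 32y + 6y^2 = 0. The roots are y = -14/3 and y = 10; the profit-maximizing output is on the rising part of MC, so y* = 10.
Check: AVC at y = 10 is ¥99 ≤ P, so revenue covers variable cost.
Profit = P·y − TC = 339·10 − 1293 = ¥2097.

Produce at y = 10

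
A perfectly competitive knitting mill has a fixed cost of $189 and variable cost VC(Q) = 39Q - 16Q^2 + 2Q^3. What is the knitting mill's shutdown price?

$7 per unit

The shutdown price is the minimum of AVC. VC = 39Q - 16Q^2 + 2Q^3, so AVC = 39 - 16Q + 2Q^2.
dAVC/dQ = -16 + 4Q = 0 gives Q = 4. min AVC = 39 - 16·4 + 2·4^2 = 7.
The firm shuts down for any P below $7.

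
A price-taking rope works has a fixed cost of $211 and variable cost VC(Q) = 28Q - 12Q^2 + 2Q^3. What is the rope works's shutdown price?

$10 per unit

Short-run supply begins at min AVC. From VC = 28Q - 12Q^2 + 2Q^3, AVC = 28 - 12Q + 2Q^2.
dAVC/dQ = -12 + 4Q = 0 gives Q = 3. min AVC = 28 - 12·3 + 2·3^2 = 10.
The firm shuts down for any P below $10.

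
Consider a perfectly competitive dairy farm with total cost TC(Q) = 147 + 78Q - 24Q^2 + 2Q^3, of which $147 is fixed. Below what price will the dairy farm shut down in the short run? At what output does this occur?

The shutdown price is the minimum of AVC. VC = 78Q - 24Q^2 + 2Q^3, so AVC = 78 - 24Q + 2Q^2.
At the minimum of AVC, MC = AVC. MC = 78 - 48Q + 6Q^2; setting MC = AVC gives 4Q^2 - 24Q = 0, so Q = 6. min AVC = 6.
For P < $6 the firm produces nothing.

$6 per unit, at Q = 6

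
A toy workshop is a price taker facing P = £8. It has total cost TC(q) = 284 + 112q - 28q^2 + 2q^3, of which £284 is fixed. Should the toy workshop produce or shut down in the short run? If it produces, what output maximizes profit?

Strip out fixed cost: VC = 112q - 28q^2 + 2q^3. Then AVC = 112 - 28q + 2q^2 and MC = 112 - 56q + 6q^2.
AVC is minimized where dAVC/dq = -28 + 4q = 0, at q = 7; min AVC = 112 - 28·7 + 2·7^2 = £14.
Since P = £8 < min AVC = £14, price fails to cover variable cost at any output.
Shutting down limits the loss to fixed cost, £284.

Shut down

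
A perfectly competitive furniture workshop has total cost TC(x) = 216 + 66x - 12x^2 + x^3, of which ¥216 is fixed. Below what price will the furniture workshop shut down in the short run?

The firm shuts down when price falls below the minimum of average variable cost. AVC = VC/x = 66 - 12x + x^2.
dAVC/dx = -12 + 2x = 0 gives x = 6. min AVC = 66 - 12·6 + 6^2 = 30.
The firm shuts down for any P below ¥30.

¥30 per unit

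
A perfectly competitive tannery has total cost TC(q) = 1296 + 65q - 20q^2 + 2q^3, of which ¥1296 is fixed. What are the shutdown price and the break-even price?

Shutdown price = ¥15; break-even price = ¥191

AVC = 65 - 20q + 2q^2; minimized at q = 5, giving min AVC = ¥15. That is the shutdown price.
ATC = 1296/q + 65 - 20q + 2q^2. Setting dATC/dq = −1296/q^2 − 20 + 4q = 0 gives q = 9 (since 4·9^3 − 20·9^2 = 1296).
min ATC = 1296/9 + 65 − 20·9 + 2·9^2 = ¥191. That is the break-even price.
Between these two prices the firm operates at a loss; above ¥191 it earns a profit.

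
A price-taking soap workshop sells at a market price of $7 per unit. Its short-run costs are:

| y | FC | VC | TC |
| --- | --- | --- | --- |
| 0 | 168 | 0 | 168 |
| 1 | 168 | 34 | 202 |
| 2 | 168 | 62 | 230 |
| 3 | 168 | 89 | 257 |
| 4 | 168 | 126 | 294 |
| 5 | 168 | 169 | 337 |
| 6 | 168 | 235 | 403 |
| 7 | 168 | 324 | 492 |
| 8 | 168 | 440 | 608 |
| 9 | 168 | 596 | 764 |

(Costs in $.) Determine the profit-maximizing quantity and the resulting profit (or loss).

y = 0 (shut down); profit = -$168

Tabulate TR − TC: y=0: -168; y=1: -195; y=2: -216; y=3: -236; y=4: -266; y=5: -302; y=6: -361; y=7: -443; y=8: -552; y=9: -701.
Profit is highest at y = 0. Equivalently, the lowest AVC in the table is 89/3 ≈ $29.67 at y = 3, and P = $7 falls below it — price never covers variable cost, so the firm shuts down and loses only its fixed cost.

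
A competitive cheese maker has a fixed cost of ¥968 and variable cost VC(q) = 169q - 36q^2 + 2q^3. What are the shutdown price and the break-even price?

Shutdown price = ¥7; break-even price = ¥103

AVC = 169 - 36q + 2q^2; minimized at q = 9, giving min AVC = ¥7. That is the shutdown price.
ATC = 968/q + 169 - 36q + 2q^2. Setting dATC/dq = −968/q^2 − 36 + 4q = 0 gives q = 11 (since 4·11^3 − 36·11^2 = 968).
min ATC = 968/11 + 169 − 36·11 + 2·11^2 = ¥103. That is the break-even price.
Between these two prices the firm operates at a loss; above ¥103 it earns a profit.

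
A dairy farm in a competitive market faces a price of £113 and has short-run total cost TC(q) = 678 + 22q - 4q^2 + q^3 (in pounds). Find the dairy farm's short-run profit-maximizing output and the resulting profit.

AVC = 22 - 4q + q^2; min AVC = £18 at q = 2. Since P = £113 ≥ min AVC, the firm produces.
MC = 22 - 8q + 3q^2. Setting P = MC and taking the root on the rising branch gives q* = 7.
TR = 113·7 = 791. TC = 678 + 301 = 979. Profit = 791 − 979 = -£188.
Shutting down would mean losing the fixed cost of £678, so operating at a loss of £188 is better by £490.

Profit = -£188 at q = 7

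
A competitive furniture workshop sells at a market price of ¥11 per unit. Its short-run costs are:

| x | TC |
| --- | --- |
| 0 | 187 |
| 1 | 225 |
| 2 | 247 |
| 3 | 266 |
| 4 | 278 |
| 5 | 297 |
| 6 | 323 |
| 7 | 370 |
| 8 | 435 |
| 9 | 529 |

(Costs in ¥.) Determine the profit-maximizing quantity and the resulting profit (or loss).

x = 0 (shut down); profit = -¥187

Tabulate TR − TC: x=0: -187; x=1: -214; x=2: -225; x=3: -233; x=4: -234; x=5: -242; x=6: -257; x=7: -293; x=8: -347; x=9: -430.
Profit is highest at x = 0. Equivalently, the lowest AVC in the table is 110/5 ≈ ¥22 at x = 5, and P = ¥11 falls below it — price never covers variable cost, so the firm shuts down and loses only its fixed cost.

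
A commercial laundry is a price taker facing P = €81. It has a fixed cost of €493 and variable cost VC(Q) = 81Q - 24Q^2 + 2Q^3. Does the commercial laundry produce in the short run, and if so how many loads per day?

Produce at Q = 8

From TC, MC = TC'(Q) = 81 - 48Q + 6Q^2 and AVC = VC/Q = 81 - 24Q + 2Q^2.
AVC hits its minimum where MC = AVC, at Q = 6, giving min AVC = 81 - 24·6 + 2·6^2 = €9.
P = €81 exceeds min AVC = €9, so the firm stays open.
Set P = MC: 81 = 81 - 48Q + 6Q^2 → -48Q + 6Q^2 = 0. The roots are Q = 0 and Q = 8; the profit-maximizing output is on the rising part of MC, so Q* = 8.
Check: AVC at Q = 8 is €17 ≤ P, so revenue covers variable cost.
Profit = P·Q − TC = 81·8 − 629 = €19.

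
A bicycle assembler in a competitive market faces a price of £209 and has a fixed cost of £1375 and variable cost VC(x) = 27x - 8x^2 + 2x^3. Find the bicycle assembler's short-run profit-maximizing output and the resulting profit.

Profit = -£395 at x = 7

AVC = 27 - 8x + 2x^2 has its minimum £19 at x = 2; price £209 clears that bar, so the firm operates.
MC = 27 - 16x + 6x^2. Setting P = MC and taking the root on the rising branch gives x* = 7.
TR = 209·7 = 1463. TC = 1375 + 483 = 1858. Profit = 1463 − 1858 = -£395.
By producing, the firm covers all variable cost plus £980 of fixed cost; shutting down would lose the full £1375.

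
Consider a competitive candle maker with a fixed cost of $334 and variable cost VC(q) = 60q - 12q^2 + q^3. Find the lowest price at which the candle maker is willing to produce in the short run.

The shutdown price is the minimum of AVC. VC = 60q - 12q^2 + q^3, so AVC = 60 - 12q + q^2.
dAVC/dq = -12 + 2q = 0 gives q = 6. min AVC = 60 - 12·6 + 6^2 = 24.
So the shutdown price is $24.

$24 per unit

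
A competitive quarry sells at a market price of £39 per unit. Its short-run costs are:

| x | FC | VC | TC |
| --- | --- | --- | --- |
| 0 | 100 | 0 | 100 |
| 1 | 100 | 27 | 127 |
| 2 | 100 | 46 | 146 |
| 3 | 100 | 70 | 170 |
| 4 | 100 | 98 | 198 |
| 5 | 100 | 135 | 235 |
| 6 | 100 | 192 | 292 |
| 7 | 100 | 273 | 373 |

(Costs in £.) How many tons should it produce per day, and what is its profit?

x = 5; profit = -£40

Compute π = P·x − TC at each output: x=0: -100; x=1: -88; x=2: -68; x=3: -53; x=4: -42; x=5: -40; x=6: -58; x=7: -100.
Profit is maximized at x = 5. AVC there is 135/5 = £27 ≤ P, so producing beats shutting down (which would give -£100).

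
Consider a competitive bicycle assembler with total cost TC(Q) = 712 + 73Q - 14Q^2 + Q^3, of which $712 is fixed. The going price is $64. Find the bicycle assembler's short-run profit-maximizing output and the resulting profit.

AVC = 73 - 14Q + Q^2 has its minimum $24 at Q = 7; price $64 clears that bar, so the firm operates.
MC = 73 - 28Q + 3Q^2. Setting P = MC and taking the root on the rising branch gives Q* = 9.
TR = 64·9 = 576. TC = 712 + 252 = 964. Profit = 576 − 964 = -$388.
Shutting down would mean losing the fixed cost of $712, so operating at a loss of $388 is better by $324.

Profit = -$388 at Q = 9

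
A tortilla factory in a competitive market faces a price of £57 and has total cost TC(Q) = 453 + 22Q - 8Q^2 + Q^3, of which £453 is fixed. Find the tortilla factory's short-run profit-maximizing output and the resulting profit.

AVC = 22 - 8Q + Q^2 has its minimum £6 at Q = 4; price £57 clears that bar, so the firm operates.
With MC = 22 - 16Q + 3Q^2, P = MC on the upward-sloping part at Q* = 7.
TR = 57·7 = 399. TC = 453 + 105 = 558. Profit = 399 − 558 = -£159.
By producing, the firm covers all variable cost plus £294 of fixed cost; shutting down would lose the full £453.

Profit = -£159 at Q = 7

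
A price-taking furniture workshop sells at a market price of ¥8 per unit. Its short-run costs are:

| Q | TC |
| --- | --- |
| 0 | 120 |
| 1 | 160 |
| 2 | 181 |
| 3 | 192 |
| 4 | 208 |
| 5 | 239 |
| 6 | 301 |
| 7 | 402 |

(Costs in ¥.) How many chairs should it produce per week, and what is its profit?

Q = 0 (shut down); profit = -¥120

Profit at each row (π = 8Q − TC): Q=0: -120; Q=1: -152; Q=2: -165; Q=3: -168; Q=4: -176; Q=5: -199; Q=6: -253; Q=7: -346.
Profit is highest at Q = 0. Equivalently, the lowest AVC in the table is 88/4 ≈ ¥22 at Q = 4, and P = ¥8 falls below it — price never covers variable cost, so the firm shuts down and loses only its fixed cost.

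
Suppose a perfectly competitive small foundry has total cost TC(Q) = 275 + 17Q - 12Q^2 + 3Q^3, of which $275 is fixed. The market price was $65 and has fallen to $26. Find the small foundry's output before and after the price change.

Output falls from 4 to 3

MC = 17 - 24Q + 9Q^2; the shutdown threshold is min AVC = $5 (at Q = 2).
With P = $65 above the shutdown price, P = MC gives Q = 4.
At P = $26 ≥ min AVC, set P = MC: Q = 3. The firm stays open but cuts output.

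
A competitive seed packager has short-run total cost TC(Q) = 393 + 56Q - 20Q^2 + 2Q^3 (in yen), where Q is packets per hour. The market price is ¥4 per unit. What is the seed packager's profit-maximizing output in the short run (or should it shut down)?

Shut down

Strip out fixed cost: VC = 56Q - 20Q^2 + 2Q^3. Then AVC = 56 - 20Q + 2Q^2 and MC = 56 - 40Q + 6Q^2.
AVC hits its minimum where MC = AVC, at Q = 5, giving min AVC = 56 - 20·5 + 2·5^2 = ¥6.
P = ¥4 lies below min AVC = ¥6; no output level covers variable cost.
The firm minimizes its loss by shutting down and losing only its fixed cost of ¥393.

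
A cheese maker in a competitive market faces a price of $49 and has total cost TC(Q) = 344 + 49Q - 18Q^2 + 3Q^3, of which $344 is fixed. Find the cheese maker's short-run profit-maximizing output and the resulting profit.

Profit = -$248 at Q = 4

AVC = 49 - 18Q + 3Q^2 has its minimum $22 at Q = 3; price $49 clears that bar, so the firm operates.
MC = 49 - 36Q + 9Q^2. Setting P = MC and taking the root on the rising branch gives Q* = 4.
TR = 49·4 = 196. TC = 344 + 100 = 444. Profit = 196 − 444 = -$248.
Shutting down would mean losing the fixed cost of $344, so operating at a loss of $248 is better by $96.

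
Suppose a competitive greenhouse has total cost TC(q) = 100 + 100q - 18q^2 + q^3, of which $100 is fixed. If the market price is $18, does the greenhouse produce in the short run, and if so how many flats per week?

From TC, MC = TC'(q) = 100 - 36q + 3q^2 and AVC = VC/q = 100 - 18q + q^2.
The AVC parabola has its vertex at q = 18/2 = 9, where AVC = 100 - 18·9 + 9^2 = $19.
P = $18 lies below min AVC = $19; no output level covers variable cost.
Best response: produce nothing and absorb the $100 fixed cost.

Shut down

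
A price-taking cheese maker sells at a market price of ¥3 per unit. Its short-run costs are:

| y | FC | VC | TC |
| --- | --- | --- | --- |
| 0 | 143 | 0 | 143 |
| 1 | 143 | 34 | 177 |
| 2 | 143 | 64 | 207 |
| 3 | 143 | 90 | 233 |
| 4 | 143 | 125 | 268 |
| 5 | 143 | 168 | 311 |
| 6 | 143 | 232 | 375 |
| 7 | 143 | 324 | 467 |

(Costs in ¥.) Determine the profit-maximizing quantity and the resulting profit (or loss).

y = 0 (shut down); profit = -¥143

Tabulate TR − TC: y=0: -143; y=1: -174; y=2: -201; y=3: -224; y=4: -256; y=5: -296; y=6: -357; y=7: -446.
Profit is highest at y = 0. Equivalently, the lowest AVC in the table is 90/3 ≈ ¥30 at y = 3, and P = ¥3 falls below it — price never covers variable cost, so the firm shuts down and loses only its fixed cost.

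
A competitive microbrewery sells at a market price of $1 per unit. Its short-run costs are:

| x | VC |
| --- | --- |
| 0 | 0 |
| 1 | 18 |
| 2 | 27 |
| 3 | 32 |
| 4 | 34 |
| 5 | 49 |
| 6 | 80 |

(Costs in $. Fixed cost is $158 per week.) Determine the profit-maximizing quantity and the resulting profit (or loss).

Tabulate TR − TC: x=0: -158; x=1: -175; x=2: -183; x=3: -187; x=4: -188; x=5: -202; x=6: -232.
Profit is highest at x = 0. Equivalently, the lowest AVC in the table is 34/4 ≈ $8.50 at x = 4, and P = $1 falls below it — price never covers variable cost, so the firm shuts down and loses only its fixed cost.

x = 0 (shut down); profit = -$158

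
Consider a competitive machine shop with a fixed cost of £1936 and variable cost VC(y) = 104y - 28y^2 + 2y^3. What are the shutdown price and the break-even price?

Shutdown price = min AVC. AVC = 104 - 28y + 2y^2, with vertex at y = 7 and minimum £6.
ATC = 1936/y + 104 - 28y + 2y^2. Setting dATC/dy = −1936/y^2 − 28 + 4y = 0 gives y = 11 (since 4·11^3 − 28·11^2 = 1936).
min ATC = 1936/11 + 104 − 28·11 + 2·11^2 = £214. That is the break-even price.
Between these two prices the firm operates at a loss; above £214 it earns a profit.

Shutdown price = £6; break-even price = £214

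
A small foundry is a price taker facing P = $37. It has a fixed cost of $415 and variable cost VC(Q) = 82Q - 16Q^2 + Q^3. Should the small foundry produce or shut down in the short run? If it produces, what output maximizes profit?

From TC, MC = TC'(Q) = 82 - 32Q + 3Q^2 and AVC = VC/Q = 82 - 16Q + Q^2.
AVC is minimized where dAVC/dQ = -16 + 2Q = 0, at Q = 8; min AVC = 82 - 16·8 + 8^2 = $18.
P = $37 exceeds min AVC = $18, so the firm stays open.
P = MC gives 45 - 32Q + 3Q^2 = 0, with roots 5/3 and 9. Take the larger (rising MC): Q* = 9.
Check: AVC at Q = 9 is $19 ≤ P, so revenue covers variable cost.
Profit = P·Q − TC = 37·9 − 586 = -$253, a loss, but smaller than the $415 fixed cost the firm would lose by shutting down.

Produce at Q = 9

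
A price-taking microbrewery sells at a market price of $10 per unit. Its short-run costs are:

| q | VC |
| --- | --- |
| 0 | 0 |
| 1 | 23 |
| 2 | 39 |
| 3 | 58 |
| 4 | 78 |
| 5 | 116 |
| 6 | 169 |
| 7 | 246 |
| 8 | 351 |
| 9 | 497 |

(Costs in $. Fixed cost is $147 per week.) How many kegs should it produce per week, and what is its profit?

Tabulate TR − TC: q=0: -147; q=1: -160; q=2: -166; q=3: -175; q=4: -185; q=5: -213; q=6: -256; q=7: -323; q=8: -418; q=9: -554.
Profit is highest at q = 0. Equivalently, the lowest AVC in the table is 58/3 ≈ $19.33 at q = 3, and P = $10 falls below it — price never covers variable cost, so the firm shuts down and loses only its fixed cost.

q = 0 (shut down); profit = -$147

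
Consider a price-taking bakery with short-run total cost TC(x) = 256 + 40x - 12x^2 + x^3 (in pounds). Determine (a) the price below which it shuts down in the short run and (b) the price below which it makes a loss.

Shutdown price = min AVC. AVC = 40 - 12x + x^2, with vertex at x = 6 and minimum £4.
ATC = 256/x + 40 - 12x + x^2. Setting dATC/dx = −256/x^2 − 12 + 2x = 0 gives x = 8 (since 2·8^3 − 12·8^2 = 256).
min ATC = 256/8 + 40 − 12·8 + 8^2 = £40. That is the break-even price.
Between these two prices the firm operates at a loss; above £40 it earns a profit.

Shutdown price = £4; break-even price = £40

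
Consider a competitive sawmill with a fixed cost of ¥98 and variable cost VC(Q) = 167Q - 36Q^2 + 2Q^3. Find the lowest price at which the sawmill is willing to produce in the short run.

The shutdown price is the minimum of AVC. VC = 167Q - 36Q^2 + 2Q^3, so AVC = 167 - 36Q + 2Q^2.
dAVC/dQ = -36 + 4Q = 0 gives Q = 9. min AVC = 167 - 36·9 + 2·9^2 = 5.
The firm shuts down for any P below ¥5.

¥5 per unit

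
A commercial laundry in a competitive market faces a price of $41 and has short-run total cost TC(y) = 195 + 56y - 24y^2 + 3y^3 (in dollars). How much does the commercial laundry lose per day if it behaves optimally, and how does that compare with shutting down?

Profit = -$45 at y = 5

AVC = 56 - 24y + 3y^2; min AVC = $8 at y = 4. Since P = $41 ≥ min AVC, the firm produces.
With MC = 56 - 48y + 9y^2, P = MC on the upward-sloping part at y* = 5.
TR = 41·5 = 205. TC = 195 + 55 = 250. Profit = 205 − 250 = -$45.
That loss of $45 beats the $195 the firm would lose by shutting down; producing recovers $150 of fixed cost.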